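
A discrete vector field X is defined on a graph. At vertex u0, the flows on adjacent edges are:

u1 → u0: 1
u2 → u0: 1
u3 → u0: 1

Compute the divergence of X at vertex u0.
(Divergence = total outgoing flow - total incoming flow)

Divergence = sum of outgoing flows = (-1) + (-1) + (-1) = -3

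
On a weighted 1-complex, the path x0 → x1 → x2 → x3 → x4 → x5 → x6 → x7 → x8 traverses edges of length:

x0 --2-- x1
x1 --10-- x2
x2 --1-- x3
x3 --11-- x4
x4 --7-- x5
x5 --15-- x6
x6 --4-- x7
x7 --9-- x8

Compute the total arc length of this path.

Arc length = 2 + 10 + 1 + 11 + 7 + 15 + 4 + 9 = 59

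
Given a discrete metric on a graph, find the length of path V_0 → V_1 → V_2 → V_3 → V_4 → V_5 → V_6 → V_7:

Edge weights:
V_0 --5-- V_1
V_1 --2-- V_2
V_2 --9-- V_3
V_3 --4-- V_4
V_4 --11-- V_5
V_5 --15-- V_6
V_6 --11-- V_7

Arc length = 5 + 2 + 9 + 4 + 11 + 15 + 11 = 57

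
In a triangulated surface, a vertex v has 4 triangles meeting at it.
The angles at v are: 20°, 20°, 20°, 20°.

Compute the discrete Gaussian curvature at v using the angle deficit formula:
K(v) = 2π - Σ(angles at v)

Sum of angles = 80°. K = 360° - 80° = 280°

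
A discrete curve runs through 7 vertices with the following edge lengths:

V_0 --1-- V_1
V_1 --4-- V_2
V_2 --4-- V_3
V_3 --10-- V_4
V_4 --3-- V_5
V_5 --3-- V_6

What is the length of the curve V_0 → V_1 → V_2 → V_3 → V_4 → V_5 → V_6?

Arc length = 1 + 4 + 4 + 10 + 3 + 3 = 25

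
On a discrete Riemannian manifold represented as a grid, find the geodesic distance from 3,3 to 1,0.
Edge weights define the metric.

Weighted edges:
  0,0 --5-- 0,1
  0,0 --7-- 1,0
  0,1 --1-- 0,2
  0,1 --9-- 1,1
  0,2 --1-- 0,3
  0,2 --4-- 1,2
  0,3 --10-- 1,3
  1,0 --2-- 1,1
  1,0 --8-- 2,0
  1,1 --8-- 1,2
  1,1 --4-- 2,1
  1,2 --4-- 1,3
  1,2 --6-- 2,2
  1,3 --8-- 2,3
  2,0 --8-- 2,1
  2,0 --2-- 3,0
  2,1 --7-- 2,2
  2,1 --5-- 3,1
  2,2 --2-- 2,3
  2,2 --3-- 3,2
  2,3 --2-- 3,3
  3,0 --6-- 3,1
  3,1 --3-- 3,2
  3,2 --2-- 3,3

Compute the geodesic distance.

Shortest path: 3,3 → 3,2 → 3,1 → 2,1 → 1,1 → 1,0, total weight = 16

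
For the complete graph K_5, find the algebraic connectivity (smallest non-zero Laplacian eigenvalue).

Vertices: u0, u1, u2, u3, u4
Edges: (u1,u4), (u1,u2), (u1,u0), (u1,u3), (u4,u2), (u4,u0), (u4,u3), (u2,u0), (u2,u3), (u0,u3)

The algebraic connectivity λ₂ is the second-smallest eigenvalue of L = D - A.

For the complete graph K_n, L = nI − J (J = all-ones matrix). J has eigenvalues n (once, eigenvector 𝟙) and 0 (multiplicity n−1), so L has eigenvalues 0 (once) and n (multiplicity n−1). Here n = 5: eigenvalue 0 once and 5 with multiplicity 4.
Laplacian eigenvalues: [0.0, 5.0, 5.0, 5.0, 5.0]. Algebraic connectivity (smallest non-zero eigenvalue) = 5.0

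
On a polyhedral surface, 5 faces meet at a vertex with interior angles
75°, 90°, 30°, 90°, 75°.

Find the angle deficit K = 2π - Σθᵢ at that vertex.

Sum of angles = 360°. K = 360° - 360° = 0° = 0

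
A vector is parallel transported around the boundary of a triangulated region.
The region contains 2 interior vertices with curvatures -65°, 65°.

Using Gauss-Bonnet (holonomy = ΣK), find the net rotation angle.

Holonomy = total enclosed curvature = (-65°) + 65° = 0°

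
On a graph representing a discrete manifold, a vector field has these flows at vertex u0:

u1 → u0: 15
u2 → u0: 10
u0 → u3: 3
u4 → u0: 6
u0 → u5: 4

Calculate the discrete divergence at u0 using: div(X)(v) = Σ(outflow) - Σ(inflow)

Divergence = sum of outgoing flows = (-15) + (-10) + 3 + (-6) + 4 = -24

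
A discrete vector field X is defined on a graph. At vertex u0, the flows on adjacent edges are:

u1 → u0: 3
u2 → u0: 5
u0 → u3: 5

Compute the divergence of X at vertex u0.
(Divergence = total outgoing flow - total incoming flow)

Divergence = sum of outgoing flows = (-3) + (-5) + 5 = -3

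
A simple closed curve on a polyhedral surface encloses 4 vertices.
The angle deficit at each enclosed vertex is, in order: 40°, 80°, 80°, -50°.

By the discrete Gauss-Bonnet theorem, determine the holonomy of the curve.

Holonomy = total enclosed curvature = 40° + 80° + 80° + (-50°) = 150°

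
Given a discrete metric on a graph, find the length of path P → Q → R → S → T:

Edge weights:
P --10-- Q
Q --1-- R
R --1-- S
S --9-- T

Arc length = 10 + 1 + 1 + 9 = 21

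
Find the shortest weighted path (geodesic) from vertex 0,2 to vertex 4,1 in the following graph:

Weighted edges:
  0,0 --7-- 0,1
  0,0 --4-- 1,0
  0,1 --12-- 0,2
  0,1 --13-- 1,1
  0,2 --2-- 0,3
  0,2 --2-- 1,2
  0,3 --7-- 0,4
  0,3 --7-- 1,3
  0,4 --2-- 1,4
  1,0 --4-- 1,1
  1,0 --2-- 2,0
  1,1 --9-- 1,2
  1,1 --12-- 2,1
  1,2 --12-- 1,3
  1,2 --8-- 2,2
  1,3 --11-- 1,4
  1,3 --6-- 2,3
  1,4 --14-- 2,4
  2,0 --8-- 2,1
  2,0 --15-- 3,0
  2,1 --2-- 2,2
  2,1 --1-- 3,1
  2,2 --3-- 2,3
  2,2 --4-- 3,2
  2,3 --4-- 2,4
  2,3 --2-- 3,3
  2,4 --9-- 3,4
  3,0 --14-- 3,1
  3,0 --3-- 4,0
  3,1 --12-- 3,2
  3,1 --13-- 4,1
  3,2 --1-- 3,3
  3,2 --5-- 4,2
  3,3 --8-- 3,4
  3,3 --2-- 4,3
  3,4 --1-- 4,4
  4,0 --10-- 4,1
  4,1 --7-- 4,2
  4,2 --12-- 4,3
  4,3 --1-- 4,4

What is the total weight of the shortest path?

Shortest path: 0,2 → 1,2 → 2,2 → 2,1 → 3,1 → 4,1, total weight = 26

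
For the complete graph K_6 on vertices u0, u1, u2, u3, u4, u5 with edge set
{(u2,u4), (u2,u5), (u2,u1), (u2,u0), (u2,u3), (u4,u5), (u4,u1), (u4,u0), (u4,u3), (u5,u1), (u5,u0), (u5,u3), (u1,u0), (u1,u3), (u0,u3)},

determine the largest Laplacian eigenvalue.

For the complete graph K_n, L = nI − J (J = all-ones matrix). J has eigenvalues n (once, eigenvector 𝟙) and 0 (multiplicity n−1), so L has eigenvalues 0 (once) and n (multiplicity n−1). Here n = 6: eigenvalue 0 once and 6 with multiplicity 5.
Laplacian eigenvalues: [0.0, 6.0, 6.0, 6.0, 6.0, 6.0]. Largest eigenvalue (spectral radius) = 6.0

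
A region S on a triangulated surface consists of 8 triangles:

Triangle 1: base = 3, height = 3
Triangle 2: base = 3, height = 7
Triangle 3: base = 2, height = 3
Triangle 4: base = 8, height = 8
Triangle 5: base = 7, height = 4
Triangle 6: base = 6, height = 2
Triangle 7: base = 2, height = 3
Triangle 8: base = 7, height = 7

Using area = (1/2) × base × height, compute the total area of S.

(1/2)×3×3 + (1/2)×3×7 + (1/2)×2×3 + (1/2)×8×8 + (1/2)×7×4 + (1/2)×6×2 + (1/2)×2×3 + (1/2)×7×7 = 97.5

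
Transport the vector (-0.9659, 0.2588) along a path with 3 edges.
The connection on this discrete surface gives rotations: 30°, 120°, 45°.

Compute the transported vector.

Total rotation: 30° + 120° + 45° = 195° ≡ -165° (mod 360°). Final vector: (1, 0)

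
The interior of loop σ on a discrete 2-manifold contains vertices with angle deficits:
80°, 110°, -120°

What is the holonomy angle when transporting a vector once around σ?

Holonomy = total enclosed curvature = 80° + 110° + (-120°) = 70°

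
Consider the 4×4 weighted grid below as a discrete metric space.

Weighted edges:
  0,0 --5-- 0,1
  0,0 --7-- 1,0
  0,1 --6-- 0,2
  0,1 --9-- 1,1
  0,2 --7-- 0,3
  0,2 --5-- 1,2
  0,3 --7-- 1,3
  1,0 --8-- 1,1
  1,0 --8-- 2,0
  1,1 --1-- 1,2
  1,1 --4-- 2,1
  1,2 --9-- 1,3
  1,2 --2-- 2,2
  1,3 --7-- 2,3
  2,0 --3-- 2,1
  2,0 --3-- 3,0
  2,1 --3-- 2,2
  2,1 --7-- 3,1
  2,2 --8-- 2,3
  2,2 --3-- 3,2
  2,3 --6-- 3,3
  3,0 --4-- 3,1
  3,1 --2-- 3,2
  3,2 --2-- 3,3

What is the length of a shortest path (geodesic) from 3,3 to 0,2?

Shortest path: 3,3 → 3,2 → 2,2 → 1,2 → 0,2, total weight = 12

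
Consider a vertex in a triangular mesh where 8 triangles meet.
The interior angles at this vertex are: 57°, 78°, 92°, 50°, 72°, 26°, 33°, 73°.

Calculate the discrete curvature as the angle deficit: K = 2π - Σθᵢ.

Sum of angles = 481°. K = 360° - 481° = -121° = -121π/180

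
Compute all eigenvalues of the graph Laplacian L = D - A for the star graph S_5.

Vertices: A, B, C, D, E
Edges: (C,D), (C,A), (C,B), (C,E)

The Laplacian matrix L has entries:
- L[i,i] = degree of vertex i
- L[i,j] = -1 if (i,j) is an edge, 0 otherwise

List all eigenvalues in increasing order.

The star S_5 is the complete bipartite graph K_{1,4} (one hub of degree 4, 4 leaves of degree 1). The Laplacian spectrum of K_{p,q} is 0, p (multiplicity q−1), q (multiplicity p−1), p+q. With p = 1, q = 4: 0 once, 1 with multiplicity 3, and 5 once. (Check: trace L = sum of degrees = 8 = 3·1 + 5.)
Laplacian eigenvalues (increasing order): [0.0, 1.0, 1.0, 1.0, 5.0]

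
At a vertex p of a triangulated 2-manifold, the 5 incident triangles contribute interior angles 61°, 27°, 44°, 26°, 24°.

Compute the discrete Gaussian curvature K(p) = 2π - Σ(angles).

Sum of angles = 182°. K = 360° - 182° = 178° = 89π/90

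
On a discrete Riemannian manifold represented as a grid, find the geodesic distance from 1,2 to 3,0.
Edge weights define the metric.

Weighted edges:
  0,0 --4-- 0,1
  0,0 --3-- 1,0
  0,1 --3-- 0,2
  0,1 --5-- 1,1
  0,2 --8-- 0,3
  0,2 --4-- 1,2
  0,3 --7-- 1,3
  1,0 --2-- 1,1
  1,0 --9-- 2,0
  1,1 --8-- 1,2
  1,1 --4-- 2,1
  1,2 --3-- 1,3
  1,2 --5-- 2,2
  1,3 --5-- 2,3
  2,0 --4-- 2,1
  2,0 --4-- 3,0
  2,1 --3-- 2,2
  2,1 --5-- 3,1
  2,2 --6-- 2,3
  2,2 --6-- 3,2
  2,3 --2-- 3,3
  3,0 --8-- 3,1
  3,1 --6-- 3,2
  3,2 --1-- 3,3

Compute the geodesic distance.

Shortest path: 1,2 → 2,2 → 2,1 → 2,0 → 3,0, total weight = 16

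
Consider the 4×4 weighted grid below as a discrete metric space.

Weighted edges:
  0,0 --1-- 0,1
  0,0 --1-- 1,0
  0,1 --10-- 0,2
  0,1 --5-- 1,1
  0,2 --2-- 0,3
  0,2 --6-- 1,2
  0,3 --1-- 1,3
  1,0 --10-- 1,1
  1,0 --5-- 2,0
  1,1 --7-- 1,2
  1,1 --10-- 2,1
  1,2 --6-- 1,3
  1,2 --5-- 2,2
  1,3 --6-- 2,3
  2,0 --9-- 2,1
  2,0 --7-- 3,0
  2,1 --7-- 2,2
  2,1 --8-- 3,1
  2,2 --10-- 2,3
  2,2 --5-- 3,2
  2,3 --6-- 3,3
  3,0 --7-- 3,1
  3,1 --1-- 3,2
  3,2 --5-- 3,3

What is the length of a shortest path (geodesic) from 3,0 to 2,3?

Shortest path: 3,0 → 3,1 → 3,2 → 3,3 → 2,3, total weight = 19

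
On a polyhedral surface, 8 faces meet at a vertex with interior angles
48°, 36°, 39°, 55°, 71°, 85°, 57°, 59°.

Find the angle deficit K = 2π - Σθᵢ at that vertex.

Sum of angles = 450°. K = 360° - 450° = -90° = -π/2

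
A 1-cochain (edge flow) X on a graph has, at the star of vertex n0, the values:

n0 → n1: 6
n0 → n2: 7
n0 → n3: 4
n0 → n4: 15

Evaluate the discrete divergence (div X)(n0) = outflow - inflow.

Divergence = sum of outgoing flows = 6 + 7 + 4 + 15 = 32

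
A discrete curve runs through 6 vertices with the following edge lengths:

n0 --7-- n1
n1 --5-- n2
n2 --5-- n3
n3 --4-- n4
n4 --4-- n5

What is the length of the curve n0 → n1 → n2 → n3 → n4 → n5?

Arc length = 7 + 5 + 5 + 4 + 4 = 25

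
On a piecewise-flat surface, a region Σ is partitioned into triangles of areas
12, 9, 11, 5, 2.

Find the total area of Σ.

12 + 9 + 11 + 5 + 2 = 39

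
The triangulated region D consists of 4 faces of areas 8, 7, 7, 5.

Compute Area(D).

8 + 7 + 7 + 5 = 27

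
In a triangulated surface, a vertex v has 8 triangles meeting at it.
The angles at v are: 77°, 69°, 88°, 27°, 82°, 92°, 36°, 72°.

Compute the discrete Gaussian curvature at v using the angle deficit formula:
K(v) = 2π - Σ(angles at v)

Sum of angles = 543°. K = 360° - 543° = -183° = -61π/60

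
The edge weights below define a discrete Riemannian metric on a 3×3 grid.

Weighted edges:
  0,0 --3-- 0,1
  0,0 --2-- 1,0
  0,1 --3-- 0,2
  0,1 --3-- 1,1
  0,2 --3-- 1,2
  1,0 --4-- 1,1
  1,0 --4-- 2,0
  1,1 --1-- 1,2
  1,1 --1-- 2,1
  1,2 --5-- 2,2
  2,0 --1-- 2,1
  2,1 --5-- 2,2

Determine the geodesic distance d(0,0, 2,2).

Shortest path: 0,0 → 1,0 → 1,1 → 1,2 → 2,2, total weight = 12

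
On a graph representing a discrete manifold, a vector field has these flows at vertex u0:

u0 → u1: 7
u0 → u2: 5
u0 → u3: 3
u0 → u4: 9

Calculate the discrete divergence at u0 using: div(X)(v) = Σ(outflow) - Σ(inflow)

Divergence = sum of outgoing flows = 7 + 5 + 3 + 9 = 24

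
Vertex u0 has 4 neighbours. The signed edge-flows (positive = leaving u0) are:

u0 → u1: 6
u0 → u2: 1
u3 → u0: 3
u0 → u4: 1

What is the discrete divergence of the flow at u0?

Divergence = sum of outgoing flows = 6 + 1 + (-3) + 1 = 5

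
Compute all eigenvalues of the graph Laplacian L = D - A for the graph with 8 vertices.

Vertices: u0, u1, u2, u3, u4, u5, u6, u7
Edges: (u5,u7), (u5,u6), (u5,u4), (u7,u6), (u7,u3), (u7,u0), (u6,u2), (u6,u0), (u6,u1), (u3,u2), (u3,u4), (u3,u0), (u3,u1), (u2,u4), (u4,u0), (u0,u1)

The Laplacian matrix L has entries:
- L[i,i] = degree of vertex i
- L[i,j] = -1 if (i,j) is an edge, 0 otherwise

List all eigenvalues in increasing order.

Degrees: deg(u0) = 5, deg(u1) = 3, deg(u2) = 3, deg(u3) = 5, deg(u4) = 4, deg(u5) = 3, deg(u6) = 5, deg(u7) = 4.
L = D − A with rows/columns ordered (u0, u1, u2, u3, u4, u5, u6, u7):
  [ 5, -1,  0, -1, -1,  0, -1, -1]
  [-1,  3,  0, -1,  0,  0, -1,  0]
  [ 0,  0,  3, -1, -1,  0, -1,  0]
  [-1, -1, -1,  5, -1,  0,  0, -1]
  [-1,  0, -1, -1,  4, -1,  0,  0]
  [ 0,  0,  0,  0, -1,  3, -1, -1]
  [-1, -1, -1,  0,  0, -1,  5, -1]
  [-1,  0,  0, -1,  0, -1, -1,  4]
Characteristic polynomial: det(λI − L) = λ(λ² − 9λ + 16)(λ² − 8λ + 14)(λ − 4)²(λ − 7).
Roots: λ = 0; (λ² − 9λ + 16) = 0 ⇒ λ = (9 ± √17)/2 ≈ 2.4384, 6.5616; (λ² − 8λ + 14) = 0 ⇒ λ = 4 ± √2 ≈ 2.5858, 5.4142; (λ − 4) = 0 ⇒ λ = 4 (multiplicity 2); (λ − 7) = 0 ⇒ λ = 7.
(Check: the roots sum (with multiplicity) to 32, matching trace L = Σdeg = 2·16 = 32.)
Laplacian eigenvalues (increasing order): [0.0, 2.4384, 2.5858, 4.0, 4.0, 5.4142, 6.5616, 7.0]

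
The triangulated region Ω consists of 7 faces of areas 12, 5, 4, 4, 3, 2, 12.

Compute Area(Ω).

12 + 5 + 4 + 4 + 3 + 2 + 12 = 42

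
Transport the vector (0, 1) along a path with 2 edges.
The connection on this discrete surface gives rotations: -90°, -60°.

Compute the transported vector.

Total rotation: (-90°) + (-60°) = -150°. Final vector: (0.5000, -0.8660)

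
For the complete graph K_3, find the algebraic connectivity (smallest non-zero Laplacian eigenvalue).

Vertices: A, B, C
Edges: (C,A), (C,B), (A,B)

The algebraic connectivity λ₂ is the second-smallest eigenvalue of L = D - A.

For the complete graph K_n, L = nI − J (J = all-ones matrix). J has eigenvalues n (once, eigenvector 𝟙) and 0 (multiplicity n−1), so L has eigenvalues 0 (once) and n (multiplicity n−1). Here n = 3: eigenvalue 0 once and 3 with multiplicity 2.
Laplacian eigenvalues: [0.0, 3.0, 3.0]. Algebraic connectivity (smallest non-zero eigenvalue) = 3.0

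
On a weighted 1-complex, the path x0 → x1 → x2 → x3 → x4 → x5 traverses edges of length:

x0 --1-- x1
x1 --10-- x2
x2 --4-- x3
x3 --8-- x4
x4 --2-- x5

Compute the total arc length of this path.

Arc length = 1 + 10 + 4 + 8 + 2 = 25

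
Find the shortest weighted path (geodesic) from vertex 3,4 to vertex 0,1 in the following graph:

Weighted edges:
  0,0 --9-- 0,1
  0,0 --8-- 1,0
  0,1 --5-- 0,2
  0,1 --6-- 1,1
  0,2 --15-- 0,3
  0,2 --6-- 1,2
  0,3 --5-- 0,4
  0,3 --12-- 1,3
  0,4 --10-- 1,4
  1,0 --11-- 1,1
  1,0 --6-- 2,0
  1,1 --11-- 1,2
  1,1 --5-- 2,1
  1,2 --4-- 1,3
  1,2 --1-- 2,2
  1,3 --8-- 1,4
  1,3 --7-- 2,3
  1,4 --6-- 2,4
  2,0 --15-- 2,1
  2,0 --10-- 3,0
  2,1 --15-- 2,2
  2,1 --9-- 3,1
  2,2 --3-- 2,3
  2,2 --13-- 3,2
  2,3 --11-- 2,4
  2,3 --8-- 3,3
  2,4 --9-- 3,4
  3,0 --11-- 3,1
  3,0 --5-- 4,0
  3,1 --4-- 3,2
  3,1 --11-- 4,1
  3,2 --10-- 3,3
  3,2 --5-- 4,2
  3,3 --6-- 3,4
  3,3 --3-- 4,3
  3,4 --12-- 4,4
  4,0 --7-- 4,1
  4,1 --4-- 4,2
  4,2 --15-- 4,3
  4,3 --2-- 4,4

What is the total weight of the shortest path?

Shortest path: 3,4 → 3,3 → 2,3 → 2,2 → 1,2 → 0,2 → 0,1, total weight = 29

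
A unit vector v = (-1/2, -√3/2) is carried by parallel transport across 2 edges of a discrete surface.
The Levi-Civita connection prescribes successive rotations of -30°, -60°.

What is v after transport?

Total rotation: (-30°) + (-60°) = -90°. Final vector: (-0.8660, 0.5000)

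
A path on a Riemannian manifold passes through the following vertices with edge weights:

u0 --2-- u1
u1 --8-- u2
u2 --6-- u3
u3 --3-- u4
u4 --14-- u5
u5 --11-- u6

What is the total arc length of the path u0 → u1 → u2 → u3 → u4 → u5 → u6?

Arc length = 2 + 8 + 6 + 3 + 14 + 11 = 44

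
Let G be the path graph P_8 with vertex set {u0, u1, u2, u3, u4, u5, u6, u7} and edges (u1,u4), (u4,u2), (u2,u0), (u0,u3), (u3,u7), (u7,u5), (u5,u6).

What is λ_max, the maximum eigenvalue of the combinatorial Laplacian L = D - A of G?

The path graph P_n has Laplacian eigenvalues λ_k = 2 − 2cos(kπ/n), k = 0, 1, …, n−1. Here n = 8:
k=0: 2 − 2cos(0) = 0.0; k=1: 2 − 2cos(π/8) = 0.1522; k=2: 2 − 2cos(π/4) = 0.5858; k=3: 2 − 2cos(3π/8) = 1.2346; k=4: 2 − 2cos(π/2) = 2.0; k=5: 2 − 2cos(5π/8) = 2.7654; k=6: 2 − 2cos(3π/4) = 3.4142; k=7: 2 − 2cos(7π/8) = 3.8478.
Laplacian eigenvalues: [0.0, 0.1522, 0.5858, 1.2346, 2.0, 2.7654, 3.4142, 3.8478]. Largest eigenvalue (spectral radius) = 3.8478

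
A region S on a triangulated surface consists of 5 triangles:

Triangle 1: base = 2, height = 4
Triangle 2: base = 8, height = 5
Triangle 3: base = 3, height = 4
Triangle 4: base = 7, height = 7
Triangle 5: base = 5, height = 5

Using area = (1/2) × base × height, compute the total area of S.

(1/2)×2×4 + (1/2)×8×5 + (1/2)×3×4 + (1/2)×7×7 + (1/2)×5×5 = 67.0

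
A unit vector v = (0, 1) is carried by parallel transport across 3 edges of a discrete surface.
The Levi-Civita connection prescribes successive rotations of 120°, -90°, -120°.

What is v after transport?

Total rotation: 120° + (-90°) + (-120°) = -90°. Final vector: (1, 0)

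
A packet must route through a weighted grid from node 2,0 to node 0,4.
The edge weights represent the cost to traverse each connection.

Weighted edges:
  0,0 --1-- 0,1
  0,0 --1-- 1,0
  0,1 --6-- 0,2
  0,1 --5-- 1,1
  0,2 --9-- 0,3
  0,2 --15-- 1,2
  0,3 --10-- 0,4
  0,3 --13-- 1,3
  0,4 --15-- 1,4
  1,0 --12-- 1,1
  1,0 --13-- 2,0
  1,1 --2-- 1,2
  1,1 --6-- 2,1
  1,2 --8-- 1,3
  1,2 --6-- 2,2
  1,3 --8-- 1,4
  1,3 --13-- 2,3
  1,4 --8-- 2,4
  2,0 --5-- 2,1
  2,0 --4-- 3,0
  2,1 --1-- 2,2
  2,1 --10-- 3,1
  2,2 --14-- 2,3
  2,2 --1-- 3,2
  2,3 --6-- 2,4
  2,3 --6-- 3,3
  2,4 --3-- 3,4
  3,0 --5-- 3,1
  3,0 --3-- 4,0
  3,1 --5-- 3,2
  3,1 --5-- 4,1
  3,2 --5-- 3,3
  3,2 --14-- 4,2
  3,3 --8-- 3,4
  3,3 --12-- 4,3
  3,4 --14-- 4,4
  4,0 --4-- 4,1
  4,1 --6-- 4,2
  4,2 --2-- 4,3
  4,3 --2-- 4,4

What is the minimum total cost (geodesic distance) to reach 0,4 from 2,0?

Shortest path: 2,0 → 1,0 → 0,0 → 0,1 → 0,2 → 0,3 → 0,4, total weight = 40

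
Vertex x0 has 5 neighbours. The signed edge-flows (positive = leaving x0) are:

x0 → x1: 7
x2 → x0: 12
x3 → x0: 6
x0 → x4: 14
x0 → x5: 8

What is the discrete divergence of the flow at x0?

Divergence = sum of outgoing flows = 7 + (-12) + (-6) + 14 + 8 = 11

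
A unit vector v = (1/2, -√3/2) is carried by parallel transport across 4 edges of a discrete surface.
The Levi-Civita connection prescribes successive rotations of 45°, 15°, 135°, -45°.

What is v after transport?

Total rotation: 45° + 15° + 135° + (-45°) = 150°. Final vector: (0, 1)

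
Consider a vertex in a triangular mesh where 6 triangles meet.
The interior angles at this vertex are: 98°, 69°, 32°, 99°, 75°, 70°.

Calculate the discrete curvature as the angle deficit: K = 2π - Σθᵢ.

Sum of angles = 443°. K = 360° - 443° = -83° = -83π/180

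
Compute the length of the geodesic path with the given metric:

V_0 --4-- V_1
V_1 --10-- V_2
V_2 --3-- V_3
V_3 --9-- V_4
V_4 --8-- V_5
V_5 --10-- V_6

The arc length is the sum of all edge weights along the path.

Arc length = 4 + 10 + 3 + 9 + 8 + 10 = 44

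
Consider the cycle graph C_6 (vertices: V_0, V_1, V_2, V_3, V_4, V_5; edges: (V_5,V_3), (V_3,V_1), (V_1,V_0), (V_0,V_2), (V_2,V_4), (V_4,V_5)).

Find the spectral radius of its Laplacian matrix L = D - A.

The cycle graph C_n has Laplacian eigenvalues λ_k = 2 − 2cos(2πk/n), k = 0, 1, …, n−1. Here n = 6:
k=0: 2 − 2cos(0) = 0.0; k=1: 2 − 2cos(π/3) = 1.0; k=2: 2 − 2cos(2π/3) = 3.0; k=3: 2 − 2cos(π) = 4.0; k=4: 2 − 2cos(4π/3) = 3.0; k=5: 2 − 2cos(5π/3) = 1.0.
Laplacian eigenvalues: [0.0, 1.0, 1.0, 3.0, 3.0, 4.0]. Largest eigenvalue (spectral radius) = 4.0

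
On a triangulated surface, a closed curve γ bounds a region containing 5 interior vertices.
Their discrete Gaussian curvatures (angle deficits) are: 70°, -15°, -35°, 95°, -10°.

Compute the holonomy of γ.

Holonomy = total enclosed curvature = 70° + (-15°) + (-35°) + 95° + (-10°) = 105°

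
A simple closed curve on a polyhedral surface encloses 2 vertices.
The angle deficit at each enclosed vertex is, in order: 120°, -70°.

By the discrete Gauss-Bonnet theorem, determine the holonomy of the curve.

Holonomy = total enclosed curvature = 120° + (-70°) = 50°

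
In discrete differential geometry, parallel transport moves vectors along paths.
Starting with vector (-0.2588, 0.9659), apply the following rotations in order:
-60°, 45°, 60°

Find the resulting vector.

Total rotation: (-60°) + 45° + 60° = 45°. Final vector: (-0.8660, 0.5000)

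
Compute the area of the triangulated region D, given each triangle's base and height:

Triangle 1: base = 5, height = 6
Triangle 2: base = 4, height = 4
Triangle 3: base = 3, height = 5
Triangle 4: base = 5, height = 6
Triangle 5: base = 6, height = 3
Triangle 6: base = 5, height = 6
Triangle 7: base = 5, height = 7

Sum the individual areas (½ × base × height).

(1/2)×5×6 + (1/2)×4×4 + (1/2)×3×5 + (1/2)×5×6 + (1/2)×6×3 + (1/2)×5×6 + (1/2)×5×7 = 87.0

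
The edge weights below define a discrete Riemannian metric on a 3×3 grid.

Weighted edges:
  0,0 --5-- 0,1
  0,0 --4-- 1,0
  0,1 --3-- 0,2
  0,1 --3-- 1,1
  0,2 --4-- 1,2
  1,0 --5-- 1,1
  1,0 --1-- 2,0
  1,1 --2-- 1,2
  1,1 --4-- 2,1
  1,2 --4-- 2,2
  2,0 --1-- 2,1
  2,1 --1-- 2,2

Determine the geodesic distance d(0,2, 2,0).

Shortest path: 0,2 → 1,2 → 2,2 → 2,1 → 2,0, total weight = 10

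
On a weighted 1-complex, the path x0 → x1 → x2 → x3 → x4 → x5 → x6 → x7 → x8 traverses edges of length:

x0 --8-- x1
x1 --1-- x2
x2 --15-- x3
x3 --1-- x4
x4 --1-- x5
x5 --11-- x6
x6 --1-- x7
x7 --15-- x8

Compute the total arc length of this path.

Arc length = 8 + 1 + 15 + 1 + 1 + 11 + 1 + 15 = 53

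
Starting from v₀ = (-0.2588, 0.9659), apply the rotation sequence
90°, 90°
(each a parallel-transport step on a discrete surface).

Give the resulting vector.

Total rotation: 90° + 90° = 180°. Final vector: (0.2588, -0.9659)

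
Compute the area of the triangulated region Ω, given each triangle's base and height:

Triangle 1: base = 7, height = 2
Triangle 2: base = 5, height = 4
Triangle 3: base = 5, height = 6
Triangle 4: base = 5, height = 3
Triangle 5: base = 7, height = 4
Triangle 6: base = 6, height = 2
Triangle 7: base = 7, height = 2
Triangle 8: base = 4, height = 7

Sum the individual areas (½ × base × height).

(1/2)×7×2 + (1/2)×5×4 + (1/2)×5×6 + (1/2)×5×3 + (1/2)×7×4 + (1/2)×6×2 + (1/2)×7×2 + (1/2)×4×7 = 80.5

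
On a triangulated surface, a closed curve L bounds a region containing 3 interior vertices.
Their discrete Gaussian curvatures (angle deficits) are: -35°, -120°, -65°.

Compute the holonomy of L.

Holonomy = total enclosed curvature = (-35°) + (-120°) + (-65°) = -220°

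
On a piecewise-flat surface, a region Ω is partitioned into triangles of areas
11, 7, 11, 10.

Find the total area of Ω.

11 + 7 + 11 + 10 = 39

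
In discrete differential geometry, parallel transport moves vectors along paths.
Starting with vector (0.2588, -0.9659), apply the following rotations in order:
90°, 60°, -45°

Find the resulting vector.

Total rotation: 90° + 60° + (-45°) = 105°. Final vector: (0.8660, 0.5000)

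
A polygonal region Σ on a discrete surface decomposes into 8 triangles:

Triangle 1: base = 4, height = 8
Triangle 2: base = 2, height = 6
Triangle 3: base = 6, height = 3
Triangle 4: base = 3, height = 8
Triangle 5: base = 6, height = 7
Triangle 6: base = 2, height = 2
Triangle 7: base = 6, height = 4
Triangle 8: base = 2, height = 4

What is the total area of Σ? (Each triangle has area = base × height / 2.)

(1/2)×4×8 + (1/2)×2×6 + (1/2)×6×3 + (1/2)×3×8 + (1/2)×6×7 + (1/2)×2×2 + (1/2)×6×4 + (1/2)×2×4 = 82.0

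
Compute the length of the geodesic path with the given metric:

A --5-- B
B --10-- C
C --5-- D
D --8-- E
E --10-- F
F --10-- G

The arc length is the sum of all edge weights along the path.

Arc length = 5 + 10 + 5 + 8 + 10 + 10 = 48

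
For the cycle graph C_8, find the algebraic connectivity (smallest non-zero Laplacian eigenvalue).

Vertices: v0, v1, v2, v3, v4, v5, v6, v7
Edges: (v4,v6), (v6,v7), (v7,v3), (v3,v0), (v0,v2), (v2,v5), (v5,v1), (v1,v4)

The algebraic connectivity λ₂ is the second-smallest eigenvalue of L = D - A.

The cycle graph C_n has Laplacian eigenvalues λ_k = 2 − 2cos(2πk/n), k = 0, 1, …, n−1. Here n = 8:
k=0: 2 − 2cos(0) = 0.0; k=1: 2 − 2cos(π/4) = 0.5858; k=2: 2 − 2cos(π/2) = 2.0; k=3: 2 − 2cos(3π/4) = 3.4142; k=4: 2 − 2cos(π) = 4.0; k=5: 2 − 2cos(5π/4) = 3.4142; k=6: 2 − 2cos(3π/2) = 2.0; k=7: 2 − 2cos(7π/4) = 0.5858.
Laplacian eigenvalues: [0.0, 0.5858, 0.5858, 2.0, 2.0, 3.4142, 3.4142, 4.0]. Algebraic connectivity (smallest non-zero eigenvalue) = 0.5858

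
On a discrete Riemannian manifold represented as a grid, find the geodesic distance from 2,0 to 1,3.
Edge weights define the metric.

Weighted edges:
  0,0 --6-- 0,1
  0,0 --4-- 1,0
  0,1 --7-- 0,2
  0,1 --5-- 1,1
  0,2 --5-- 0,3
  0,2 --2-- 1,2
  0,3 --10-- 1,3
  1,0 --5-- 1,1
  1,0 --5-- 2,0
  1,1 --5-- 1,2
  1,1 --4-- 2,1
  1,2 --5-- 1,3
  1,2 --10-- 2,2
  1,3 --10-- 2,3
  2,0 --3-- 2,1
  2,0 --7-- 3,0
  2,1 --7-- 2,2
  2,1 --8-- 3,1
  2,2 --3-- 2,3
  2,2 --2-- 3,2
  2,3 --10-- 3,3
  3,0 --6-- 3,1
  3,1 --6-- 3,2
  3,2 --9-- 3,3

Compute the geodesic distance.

Shortest path: 2,0 → 2,1 → 1,1 → 1,2 → 1,3, total weight = 17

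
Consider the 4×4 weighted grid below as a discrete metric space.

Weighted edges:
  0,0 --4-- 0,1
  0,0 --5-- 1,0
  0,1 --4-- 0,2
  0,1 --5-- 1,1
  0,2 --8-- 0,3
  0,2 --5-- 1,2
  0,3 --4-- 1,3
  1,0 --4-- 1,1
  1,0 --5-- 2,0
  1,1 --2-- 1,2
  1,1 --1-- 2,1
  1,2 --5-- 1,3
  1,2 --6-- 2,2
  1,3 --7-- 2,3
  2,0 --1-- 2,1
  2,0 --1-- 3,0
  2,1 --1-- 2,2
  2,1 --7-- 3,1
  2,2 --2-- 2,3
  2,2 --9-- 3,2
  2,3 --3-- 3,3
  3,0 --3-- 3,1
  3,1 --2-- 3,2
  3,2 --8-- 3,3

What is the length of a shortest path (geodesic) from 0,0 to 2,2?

Shortest path: 0,0 → 0,1 → 1,1 → 2,1 → 2,2, total weight = 11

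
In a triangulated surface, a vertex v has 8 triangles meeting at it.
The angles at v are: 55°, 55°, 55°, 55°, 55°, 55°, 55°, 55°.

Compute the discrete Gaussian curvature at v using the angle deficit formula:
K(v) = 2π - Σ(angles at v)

Sum of angles = 440°. K = 360° - 440° = -80°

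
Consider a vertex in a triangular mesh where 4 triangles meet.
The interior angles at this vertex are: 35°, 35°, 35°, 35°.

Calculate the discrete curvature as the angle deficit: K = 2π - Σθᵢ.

Sum of angles = 140°. K = 360° - 140° = 220° = 11π/9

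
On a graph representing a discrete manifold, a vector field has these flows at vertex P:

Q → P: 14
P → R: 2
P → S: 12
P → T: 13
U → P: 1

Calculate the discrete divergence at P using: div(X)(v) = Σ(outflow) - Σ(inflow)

Divergence = sum of outgoing flows = (-14) + 2 + 12 + 13 + (-1) = 12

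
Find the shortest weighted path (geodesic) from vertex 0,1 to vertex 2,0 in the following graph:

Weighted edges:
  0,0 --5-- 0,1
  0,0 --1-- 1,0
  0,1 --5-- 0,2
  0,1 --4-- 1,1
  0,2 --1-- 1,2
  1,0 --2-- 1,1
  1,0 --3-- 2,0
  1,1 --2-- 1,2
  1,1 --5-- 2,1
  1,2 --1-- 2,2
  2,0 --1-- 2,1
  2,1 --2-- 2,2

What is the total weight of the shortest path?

Shortest path: 0,1 → 1,1 → 1,0 → 2,0, total weight = 9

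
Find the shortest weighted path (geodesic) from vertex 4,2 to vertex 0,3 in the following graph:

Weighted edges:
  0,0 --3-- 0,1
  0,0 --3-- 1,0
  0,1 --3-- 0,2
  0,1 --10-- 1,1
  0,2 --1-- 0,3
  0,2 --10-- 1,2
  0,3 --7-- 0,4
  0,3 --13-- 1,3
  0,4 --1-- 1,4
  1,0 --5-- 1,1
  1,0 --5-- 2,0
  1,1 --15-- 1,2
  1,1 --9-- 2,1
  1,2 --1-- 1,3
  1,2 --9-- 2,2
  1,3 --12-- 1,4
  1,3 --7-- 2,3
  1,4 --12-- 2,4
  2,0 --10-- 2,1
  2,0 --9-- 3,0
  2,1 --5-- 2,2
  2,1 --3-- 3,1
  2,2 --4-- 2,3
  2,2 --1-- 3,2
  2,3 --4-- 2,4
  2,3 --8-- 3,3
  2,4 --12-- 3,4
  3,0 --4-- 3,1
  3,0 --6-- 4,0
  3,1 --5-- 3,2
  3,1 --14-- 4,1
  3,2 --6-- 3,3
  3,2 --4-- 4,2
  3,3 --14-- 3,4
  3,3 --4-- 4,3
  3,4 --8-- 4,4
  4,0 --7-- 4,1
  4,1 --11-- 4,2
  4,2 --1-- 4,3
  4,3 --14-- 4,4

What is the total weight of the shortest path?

Shortest path: 4,2 → 3,2 → 2,2 → 1,2 → 0,2 → 0,3, total weight = 25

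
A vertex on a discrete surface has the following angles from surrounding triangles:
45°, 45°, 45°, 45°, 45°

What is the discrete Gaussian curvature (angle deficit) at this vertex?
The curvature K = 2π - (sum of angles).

Sum of angles = 225°. K = 360° - 225° = 135°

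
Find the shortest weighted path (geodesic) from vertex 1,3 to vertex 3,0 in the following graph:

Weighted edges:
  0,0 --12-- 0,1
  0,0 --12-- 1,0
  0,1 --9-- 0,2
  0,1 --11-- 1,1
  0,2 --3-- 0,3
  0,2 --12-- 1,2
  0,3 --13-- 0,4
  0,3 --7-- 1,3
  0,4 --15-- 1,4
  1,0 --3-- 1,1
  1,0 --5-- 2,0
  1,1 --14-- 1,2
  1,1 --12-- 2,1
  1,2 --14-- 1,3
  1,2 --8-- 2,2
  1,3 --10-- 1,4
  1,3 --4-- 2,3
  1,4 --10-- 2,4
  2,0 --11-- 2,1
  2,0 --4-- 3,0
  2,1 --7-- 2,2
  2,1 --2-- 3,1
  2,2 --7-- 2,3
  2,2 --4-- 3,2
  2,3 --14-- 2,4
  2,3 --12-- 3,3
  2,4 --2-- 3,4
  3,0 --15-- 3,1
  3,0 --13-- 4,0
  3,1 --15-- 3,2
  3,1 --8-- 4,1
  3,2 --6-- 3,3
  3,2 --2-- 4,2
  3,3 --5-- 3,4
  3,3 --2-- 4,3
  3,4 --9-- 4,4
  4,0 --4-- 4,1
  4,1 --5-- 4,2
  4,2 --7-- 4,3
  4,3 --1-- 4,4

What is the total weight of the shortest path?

Shortest path: 1,3 → 2,3 → 2,2 → 2,1 → 2,0 → 3,0, total weight = 33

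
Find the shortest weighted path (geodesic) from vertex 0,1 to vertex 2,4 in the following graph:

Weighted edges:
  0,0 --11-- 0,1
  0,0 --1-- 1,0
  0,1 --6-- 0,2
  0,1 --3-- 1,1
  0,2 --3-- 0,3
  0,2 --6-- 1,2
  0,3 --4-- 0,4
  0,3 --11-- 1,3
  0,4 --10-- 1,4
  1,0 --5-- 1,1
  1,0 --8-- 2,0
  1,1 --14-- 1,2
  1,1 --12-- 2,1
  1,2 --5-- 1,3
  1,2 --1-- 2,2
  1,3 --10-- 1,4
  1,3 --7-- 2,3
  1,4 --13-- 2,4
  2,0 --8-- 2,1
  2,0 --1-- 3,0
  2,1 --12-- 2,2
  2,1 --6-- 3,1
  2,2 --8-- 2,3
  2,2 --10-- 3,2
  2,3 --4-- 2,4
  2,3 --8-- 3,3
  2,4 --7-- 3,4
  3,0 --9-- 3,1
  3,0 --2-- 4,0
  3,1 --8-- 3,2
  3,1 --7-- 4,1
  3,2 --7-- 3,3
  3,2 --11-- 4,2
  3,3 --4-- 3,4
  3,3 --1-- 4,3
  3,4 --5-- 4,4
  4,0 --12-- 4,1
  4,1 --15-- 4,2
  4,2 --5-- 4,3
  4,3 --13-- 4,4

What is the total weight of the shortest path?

Shortest path: 0,1 → 0,2 → 1,2 → 2,2 → 2,3 → 2,4, total weight = 25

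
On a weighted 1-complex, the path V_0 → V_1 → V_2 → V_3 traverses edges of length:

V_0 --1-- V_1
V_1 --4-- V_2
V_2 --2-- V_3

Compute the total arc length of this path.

Arc length = 1 + 4 + 2 = 7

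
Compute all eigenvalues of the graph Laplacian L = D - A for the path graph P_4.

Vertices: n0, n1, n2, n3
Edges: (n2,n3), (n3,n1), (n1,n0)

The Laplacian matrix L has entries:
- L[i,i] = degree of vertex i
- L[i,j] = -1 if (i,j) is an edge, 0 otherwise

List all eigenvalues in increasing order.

The path graph P_n has Laplacian eigenvalues λ_k = 2 − 2cos(kπ/n), k = 0, 1, …, n−1. Here n = 4:
k=0: 2 − 2cos(0) = 0.0; k=1: 2 − 2cos(π/4) = 0.5858; k=2: 2 − 2cos(π/2) = 2.0; k=3: 2 − 2cos(3π/4) = 3.4142.
Laplacian eigenvalues (increasing order): [0.0, 0.5858, 2.0, 3.4142]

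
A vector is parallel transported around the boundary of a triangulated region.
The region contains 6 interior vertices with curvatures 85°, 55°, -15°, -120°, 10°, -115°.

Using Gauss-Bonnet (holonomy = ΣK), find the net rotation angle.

Holonomy = total enclosed curvature = 85° + 55° + (-15°) + (-120°) + 10° + (-115°) = -100°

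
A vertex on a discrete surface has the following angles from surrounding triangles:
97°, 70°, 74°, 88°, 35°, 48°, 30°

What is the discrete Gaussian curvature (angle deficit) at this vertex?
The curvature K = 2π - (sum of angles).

Sum of angles = 442°. K = 360° - 442° = -82° = -41π/90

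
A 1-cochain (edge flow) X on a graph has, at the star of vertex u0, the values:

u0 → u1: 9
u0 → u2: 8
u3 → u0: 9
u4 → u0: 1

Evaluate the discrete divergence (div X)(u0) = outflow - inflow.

Divergence = sum of outgoing flows = 9 + 8 + (-9) + (-1) = 7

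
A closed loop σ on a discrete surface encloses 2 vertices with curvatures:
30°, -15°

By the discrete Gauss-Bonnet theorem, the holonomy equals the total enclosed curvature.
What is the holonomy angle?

Holonomy = total enclosed curvature = 30° + (-15°) = 15°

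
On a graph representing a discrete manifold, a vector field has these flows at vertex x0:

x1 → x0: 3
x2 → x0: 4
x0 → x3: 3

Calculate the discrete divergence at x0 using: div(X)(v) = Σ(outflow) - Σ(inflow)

Divergence = sum of outgoing flows = (-3) + (-4) + 3 = -4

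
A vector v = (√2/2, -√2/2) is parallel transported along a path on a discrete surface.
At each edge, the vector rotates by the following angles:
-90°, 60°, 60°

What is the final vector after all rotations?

Total rotation: (-90°) + 60° + 60° = 30°. Final vector: (0.9659, -0.2588)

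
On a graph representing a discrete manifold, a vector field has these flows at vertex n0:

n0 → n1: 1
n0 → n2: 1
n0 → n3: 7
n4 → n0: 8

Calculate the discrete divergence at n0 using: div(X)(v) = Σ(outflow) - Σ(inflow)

Divergence = sum of outgoing flows = 1 + 1 + 7 + (-8) = 1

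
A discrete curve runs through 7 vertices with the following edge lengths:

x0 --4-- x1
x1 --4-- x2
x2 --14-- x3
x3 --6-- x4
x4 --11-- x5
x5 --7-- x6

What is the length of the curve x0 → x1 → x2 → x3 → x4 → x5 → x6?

Arc length = 4 + 4 + 14 + 6 + 11 + 7 = 46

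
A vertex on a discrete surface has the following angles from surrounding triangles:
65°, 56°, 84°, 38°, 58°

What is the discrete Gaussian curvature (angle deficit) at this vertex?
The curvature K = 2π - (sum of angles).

Sum of angles = 301°. K = 360° - 301° = 59° = 59π/180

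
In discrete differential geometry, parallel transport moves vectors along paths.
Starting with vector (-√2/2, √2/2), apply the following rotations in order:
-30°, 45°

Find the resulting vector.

Total rotation: (-30°) + 45° = 15°. Final vector: (-0.8660, 0.5000)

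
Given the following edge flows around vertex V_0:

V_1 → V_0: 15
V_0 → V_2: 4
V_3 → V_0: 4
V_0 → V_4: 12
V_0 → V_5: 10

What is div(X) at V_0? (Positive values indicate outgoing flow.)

Divergence = sum of outgoing flows = (-15) + 4 + (-4) + 12 + 10 = 7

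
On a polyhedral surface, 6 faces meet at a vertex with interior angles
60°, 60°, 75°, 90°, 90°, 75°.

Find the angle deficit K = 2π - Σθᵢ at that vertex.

Sum of angles = 450°. K = 360° - 450° = -90° = -π/2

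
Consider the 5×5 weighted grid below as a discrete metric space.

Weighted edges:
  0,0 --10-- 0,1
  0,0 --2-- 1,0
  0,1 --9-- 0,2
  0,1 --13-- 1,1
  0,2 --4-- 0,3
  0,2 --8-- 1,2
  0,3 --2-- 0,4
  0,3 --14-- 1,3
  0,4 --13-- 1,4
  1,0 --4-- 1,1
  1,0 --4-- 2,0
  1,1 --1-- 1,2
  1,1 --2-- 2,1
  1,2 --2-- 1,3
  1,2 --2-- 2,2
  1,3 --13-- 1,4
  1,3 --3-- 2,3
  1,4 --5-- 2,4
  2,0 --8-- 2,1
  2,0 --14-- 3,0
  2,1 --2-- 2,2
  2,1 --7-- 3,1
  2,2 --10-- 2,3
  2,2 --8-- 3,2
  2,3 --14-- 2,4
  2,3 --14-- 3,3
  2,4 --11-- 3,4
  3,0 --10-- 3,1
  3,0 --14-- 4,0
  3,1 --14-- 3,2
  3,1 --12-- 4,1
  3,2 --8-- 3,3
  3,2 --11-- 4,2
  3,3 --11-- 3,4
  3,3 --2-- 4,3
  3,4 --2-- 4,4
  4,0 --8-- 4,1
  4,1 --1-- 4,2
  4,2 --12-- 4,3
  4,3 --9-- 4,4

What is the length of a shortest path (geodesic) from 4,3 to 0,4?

Shortest path: 4,3 → 3,3 → 3,2 → 2,2 → 1,2 → 0,2 → 0,3 → 0,4, total weight = 34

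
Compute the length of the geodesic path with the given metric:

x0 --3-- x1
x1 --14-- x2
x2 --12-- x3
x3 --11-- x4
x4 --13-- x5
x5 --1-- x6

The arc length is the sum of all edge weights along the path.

Arc length = 3 + 14 + 12 + 11 + 13 + 1 = 54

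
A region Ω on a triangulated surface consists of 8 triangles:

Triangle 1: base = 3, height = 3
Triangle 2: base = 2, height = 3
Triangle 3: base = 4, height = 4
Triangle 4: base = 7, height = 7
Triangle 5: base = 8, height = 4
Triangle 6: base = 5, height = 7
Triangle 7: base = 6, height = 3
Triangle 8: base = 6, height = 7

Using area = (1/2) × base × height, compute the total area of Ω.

(1/2)×3×3 + (1/2)×2×3 + (1/2)×4×4 + (1/2)×7×7 + (1/2)×8×4 + (1/2)×5×7 + (1/2)×6×3 + (1/2)×6×7 = 103.5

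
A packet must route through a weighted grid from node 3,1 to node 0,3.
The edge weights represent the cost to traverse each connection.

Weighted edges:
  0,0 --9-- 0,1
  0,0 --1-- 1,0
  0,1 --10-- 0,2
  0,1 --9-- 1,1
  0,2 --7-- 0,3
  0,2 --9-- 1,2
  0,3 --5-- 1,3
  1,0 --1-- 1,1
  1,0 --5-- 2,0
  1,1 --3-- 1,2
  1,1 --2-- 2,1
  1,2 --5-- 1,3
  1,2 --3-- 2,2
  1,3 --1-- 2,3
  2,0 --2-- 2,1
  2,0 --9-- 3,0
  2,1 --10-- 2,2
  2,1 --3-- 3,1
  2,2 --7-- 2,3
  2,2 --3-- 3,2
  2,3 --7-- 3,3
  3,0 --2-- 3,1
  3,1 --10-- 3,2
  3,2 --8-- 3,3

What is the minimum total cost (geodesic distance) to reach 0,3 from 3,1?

Shortest path: 3,1 → 2,1 → 1,1 → 1,2 → 1,3 → 0,3, total weight = 18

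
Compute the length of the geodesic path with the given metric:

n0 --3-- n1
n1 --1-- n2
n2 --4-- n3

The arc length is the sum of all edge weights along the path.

Arc length = 3 + 1 + 4 = 8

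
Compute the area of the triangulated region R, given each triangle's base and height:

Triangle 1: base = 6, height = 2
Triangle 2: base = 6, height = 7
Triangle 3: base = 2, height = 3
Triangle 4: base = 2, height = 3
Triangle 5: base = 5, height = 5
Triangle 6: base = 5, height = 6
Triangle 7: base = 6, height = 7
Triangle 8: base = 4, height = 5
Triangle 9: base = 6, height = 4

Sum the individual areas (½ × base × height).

(1/2)×6×2 + (1/2)×6×7 + (1/2)×2×3 + (1/2)×2×3 + (1/2)×5×5 + (1/2)×5×6 + (1/2)×6×7 + (1/2)×4×5 + (1/2)×6×4 = 103.5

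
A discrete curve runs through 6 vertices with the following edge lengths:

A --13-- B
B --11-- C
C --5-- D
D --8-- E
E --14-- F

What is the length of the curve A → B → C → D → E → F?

Arc length = 13 + 11 + 5 + 8 + 14 = 51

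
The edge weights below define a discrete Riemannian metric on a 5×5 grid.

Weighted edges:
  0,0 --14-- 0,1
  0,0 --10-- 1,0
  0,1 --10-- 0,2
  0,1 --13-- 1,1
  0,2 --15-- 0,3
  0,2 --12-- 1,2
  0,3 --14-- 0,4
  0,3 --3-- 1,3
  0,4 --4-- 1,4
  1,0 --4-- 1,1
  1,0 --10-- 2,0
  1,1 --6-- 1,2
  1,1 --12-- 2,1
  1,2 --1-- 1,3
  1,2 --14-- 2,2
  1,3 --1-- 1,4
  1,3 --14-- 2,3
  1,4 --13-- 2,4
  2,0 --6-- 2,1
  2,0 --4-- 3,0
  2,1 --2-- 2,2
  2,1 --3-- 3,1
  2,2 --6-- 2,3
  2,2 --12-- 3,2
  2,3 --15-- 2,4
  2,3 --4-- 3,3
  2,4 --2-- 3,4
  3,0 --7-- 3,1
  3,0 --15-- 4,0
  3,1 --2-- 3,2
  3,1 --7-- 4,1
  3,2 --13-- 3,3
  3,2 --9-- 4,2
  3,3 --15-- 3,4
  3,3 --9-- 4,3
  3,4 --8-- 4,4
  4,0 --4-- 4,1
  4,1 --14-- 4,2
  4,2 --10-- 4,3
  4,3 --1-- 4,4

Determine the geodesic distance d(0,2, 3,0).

Shortest path: 0,2 → 1,2 → 1,1 → 1,0 → 2,0 → 3,0, total weight = 36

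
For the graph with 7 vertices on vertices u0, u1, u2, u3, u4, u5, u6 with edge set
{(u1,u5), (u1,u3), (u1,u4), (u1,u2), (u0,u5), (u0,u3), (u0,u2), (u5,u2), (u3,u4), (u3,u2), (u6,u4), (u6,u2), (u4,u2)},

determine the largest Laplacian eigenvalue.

Degrees: deg(u0) = 3, deg(u1) = 4, deg(u2) = 6, deg(u3) = 4, deg(u4) = 4, deg(u5) = 3, deg(u6) = 2.
L = D − A with rows/columns ordered (u0, u1, u2, u3, u4, u5, u6):
  [ 3,  0, -1, -1,  0, -1,  0]
  [ 0,  4, -1, -1, -1, -1,  0]
  [-1, -1,  6, -1, -1, -1, -1]
  [-1, -1, -1,  4, -1,  0,  0]
  [ 0, -1, -1, -1,  4,  0, -1]
  [-1, -1, -1,  0,  0,  3,  0]
  [ 0,  0, -1,  0, -1,  0,  2]
Characteristic polynomial: det(λI − L) = λ(λ² − 7λ + 9)(λ − 3)(λ² − 9λ + 19)(λ − 7).
Roots: λ = 0; (λ² − 7λ + 9) = 0 ⇒ λ = (7 ± √13)/2 ≈ 1.6972, 5.3028; (λ − 3) = 0 ⇒ λ = 3; (λ² − 9λ + 19) = 0 ⇒ λ = (9 ± √5)/2 ≈ 3.382, 5.618; (λ − 7) = 0 ⇒ λ = 7.
(Check: the roots sum (with multiplicity) to 26, matching trace L = Σdeg = 2·13 = 26.)
Laplacian eigenvalues: [0.0, 1.6972, 3.0, 3.382, 5.3028, 5.618, 7.0]. Largest eigenvalue (spectral radius) = 7.0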